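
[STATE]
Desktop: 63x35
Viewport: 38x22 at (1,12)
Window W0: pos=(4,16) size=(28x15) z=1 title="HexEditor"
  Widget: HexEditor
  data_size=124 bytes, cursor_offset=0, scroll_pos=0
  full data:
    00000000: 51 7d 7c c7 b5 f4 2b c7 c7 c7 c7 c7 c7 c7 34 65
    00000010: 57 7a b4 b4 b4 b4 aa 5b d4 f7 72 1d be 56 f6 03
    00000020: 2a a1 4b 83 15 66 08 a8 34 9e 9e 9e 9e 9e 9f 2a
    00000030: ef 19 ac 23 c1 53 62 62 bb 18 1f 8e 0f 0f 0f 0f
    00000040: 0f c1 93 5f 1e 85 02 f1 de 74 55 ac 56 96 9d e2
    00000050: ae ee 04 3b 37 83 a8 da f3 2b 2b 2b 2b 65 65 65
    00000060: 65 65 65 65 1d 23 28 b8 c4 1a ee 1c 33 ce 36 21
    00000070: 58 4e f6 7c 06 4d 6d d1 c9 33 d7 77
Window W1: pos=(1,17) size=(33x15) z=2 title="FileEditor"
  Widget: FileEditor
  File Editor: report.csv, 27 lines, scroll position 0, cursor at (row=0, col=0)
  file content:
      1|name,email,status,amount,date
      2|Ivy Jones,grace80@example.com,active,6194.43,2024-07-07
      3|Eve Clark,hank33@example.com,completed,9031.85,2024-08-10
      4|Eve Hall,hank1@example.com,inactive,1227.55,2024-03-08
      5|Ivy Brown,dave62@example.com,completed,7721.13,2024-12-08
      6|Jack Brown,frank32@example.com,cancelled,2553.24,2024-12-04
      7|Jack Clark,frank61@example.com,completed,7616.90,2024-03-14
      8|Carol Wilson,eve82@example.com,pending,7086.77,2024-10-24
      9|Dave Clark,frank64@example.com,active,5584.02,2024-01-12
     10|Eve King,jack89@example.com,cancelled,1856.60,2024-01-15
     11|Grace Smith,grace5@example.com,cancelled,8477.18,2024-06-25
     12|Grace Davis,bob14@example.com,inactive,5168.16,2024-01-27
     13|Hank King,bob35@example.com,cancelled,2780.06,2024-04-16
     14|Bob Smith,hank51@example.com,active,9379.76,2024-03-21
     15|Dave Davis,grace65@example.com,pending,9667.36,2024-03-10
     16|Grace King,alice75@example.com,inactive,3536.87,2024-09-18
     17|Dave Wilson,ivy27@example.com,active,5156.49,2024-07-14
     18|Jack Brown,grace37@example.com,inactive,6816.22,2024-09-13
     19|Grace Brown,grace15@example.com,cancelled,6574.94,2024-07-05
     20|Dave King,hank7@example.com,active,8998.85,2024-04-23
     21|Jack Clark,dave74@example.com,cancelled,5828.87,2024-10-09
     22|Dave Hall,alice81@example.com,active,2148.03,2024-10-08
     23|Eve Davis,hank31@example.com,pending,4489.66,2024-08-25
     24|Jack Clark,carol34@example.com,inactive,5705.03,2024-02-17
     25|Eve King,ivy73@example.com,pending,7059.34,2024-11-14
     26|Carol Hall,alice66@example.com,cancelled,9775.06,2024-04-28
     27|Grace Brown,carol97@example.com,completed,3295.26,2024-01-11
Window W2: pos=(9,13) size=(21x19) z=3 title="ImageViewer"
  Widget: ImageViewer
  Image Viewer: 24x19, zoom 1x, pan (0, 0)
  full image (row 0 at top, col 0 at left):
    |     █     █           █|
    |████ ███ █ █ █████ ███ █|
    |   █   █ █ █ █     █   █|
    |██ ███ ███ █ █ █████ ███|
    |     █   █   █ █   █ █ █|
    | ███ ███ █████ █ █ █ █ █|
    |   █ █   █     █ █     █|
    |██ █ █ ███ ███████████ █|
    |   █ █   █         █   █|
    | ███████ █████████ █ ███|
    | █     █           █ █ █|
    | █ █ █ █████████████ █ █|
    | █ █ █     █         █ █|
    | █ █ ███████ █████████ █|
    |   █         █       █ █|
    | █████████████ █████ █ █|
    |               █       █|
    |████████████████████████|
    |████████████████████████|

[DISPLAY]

                                      
        ┏━━━━━━━━━━━━━━━━━━━┓         
        ┃ ImageViewer       ┃         
        ┠───────────────────┨         
   ┏━━━━┃     █     █       ┃━┓       
┏━━━━━━━┃████ ███ █ █ █████ ┃━━━┓     
┃ FileEd┃   █   █ █ █ █     ┃   ┃     
┠───────┃██ ███ ███ █ █ ████┃───┨     
┃█ame,em┃     █   █   █ █   ┃e ▲┃     
┃Ivy Jon┃ ███ ███ █████ █ █ ┃m,█┃     
┃Eve Cla┃   █ █   █     █ █ ┃,c░┃     
┃Eve Hal┃██ █ █ ███ ████████┃na░┃     
┃Ivy Bro┃   █ █   █         ┃,c░┃     
┃Jack Br┃ ███████ █████████ ┃om░┃     
┃Jack Cl┃ █     █           ┃om░┃     
┃Carol W┃ █ █ █ ████████████┃om░┃     
┃Dave Cl┃ █ █ █     █       ┃om░┃     
┃Eve Kin┃ █ █ ███████ ██████┃ca░┃     
┃Grace S┃   █         █     ┃om▼┃     
┗━━━━━━━┗━━━━━━━━━━━━━━━━━━━┛━━━┛     
                                      
                                      


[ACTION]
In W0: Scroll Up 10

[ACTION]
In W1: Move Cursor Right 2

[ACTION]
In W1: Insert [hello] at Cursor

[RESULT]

                                      
        ┏━━━━━━━━━━━━━━━━━━━┓         
        ┃ ImageViewer       ┃         
        ┠───────────────────┨         
   ┏━━━━┃     █     █       ┃━┓       
┏━━━━━━━┃████ ███ █ █ █████ ┃━━━┓     
┃ FileEd┃   █   █ █ █ █     ┃   ┃     
┠───────┃██ ███ ███ █ █ ████┃───┨     
┃nahello┃     █   █   █ █   ┃t,▲┃     
┃Ivy Jon┃ ███ ███ █████ █ █ ┃m,█┃     
┃Eve Cla┃   █ █   █     █ █ ┃,c░┃     
┃Eve Hal┃██ █ █ ███ ████████┃na░┃     
┃Ivy Bro┃   █ █   █         ┃,c░┃     
┃Jack Br┃ ███████ █████████ ┃om░┃     
┃Jack Cl┃ █     █           ┃om░┃     
┃Carol W┃ █ █ █ ████████████┃om░┃     
┃Dave Cl┃ █ █ █     █       ┃om░┃     
┃Eve Kin┃ █ █ ███████ ██████┃ca░┃     
┃Grace S┃   █         █     ┃om▼┃     
┗━━━━━━━┗━━━━━━━━━━━━━━━━━━━┛━━━┛     
                                      
                                      


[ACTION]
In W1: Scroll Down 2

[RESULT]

                                      
        ┏━━━━━━━━━━━━━━━━━━━┓         
        ┃ ImageViewer       ┃         
        ┠───────────────────┨         
   ┏━━━━┃     █     █       ┃━┓       
┏━━━━━━━┃████ ███ █ █ █████ ┃━━━┓     
┃ FileEd┃   █   █ █ █ █     ┃   ┃     
┠───────┃██ ███ ███ █ █ ████┃───┨     
┃Eve Cla┃     █   █   █ █   ┃,c▲┃     
┃Eve Hal┃ ███ ███ █████ █ █ ┃na░┃     
┃Ivy Bro┃   █ █   █     █ █ ┃,c█┃     
┃Jack Br┃██ █ █ ███ ████████┃om░┃     
┃Jack Cl┃   █ █   █         ┃om░┃     
┃Carol W┃ ███████ █████████ ┃om░┃     
┃Dave Cl┃ █     █           ┃om░┃     
┃Eve Kin┃ █ █ █ ████████████┃ca░┃     
┃Grace S┃ █ █ █     █       ┃om░┃     
┃Grace D┃ █ █ ███████ ██████┃m,░┃     
┃Hank Ki┃   █         █     ┃ca▼┃     
┗━━━━━━━┗━━━━━━━━━━━━━━━━━━━┛━━━┛     
                                      
                                      


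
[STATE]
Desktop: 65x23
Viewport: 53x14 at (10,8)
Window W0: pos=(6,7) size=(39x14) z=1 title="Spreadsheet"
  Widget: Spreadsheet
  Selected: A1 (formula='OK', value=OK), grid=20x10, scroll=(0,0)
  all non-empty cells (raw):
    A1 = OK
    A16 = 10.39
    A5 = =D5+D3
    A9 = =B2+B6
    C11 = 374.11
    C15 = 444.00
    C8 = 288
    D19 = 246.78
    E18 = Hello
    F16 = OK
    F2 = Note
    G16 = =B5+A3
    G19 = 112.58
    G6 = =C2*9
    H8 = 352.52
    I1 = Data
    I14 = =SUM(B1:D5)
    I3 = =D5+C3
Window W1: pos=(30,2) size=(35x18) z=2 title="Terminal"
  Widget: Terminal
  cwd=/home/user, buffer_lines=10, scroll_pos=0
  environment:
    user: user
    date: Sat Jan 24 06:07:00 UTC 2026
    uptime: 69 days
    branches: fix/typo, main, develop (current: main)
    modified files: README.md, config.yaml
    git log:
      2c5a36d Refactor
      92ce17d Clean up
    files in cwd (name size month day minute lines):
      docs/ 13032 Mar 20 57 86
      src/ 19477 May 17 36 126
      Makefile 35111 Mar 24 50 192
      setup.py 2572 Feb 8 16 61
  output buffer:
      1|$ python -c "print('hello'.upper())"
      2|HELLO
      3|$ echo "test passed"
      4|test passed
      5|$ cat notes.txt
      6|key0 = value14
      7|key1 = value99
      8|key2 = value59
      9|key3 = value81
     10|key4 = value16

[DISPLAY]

readsheet           ┃test passed                     
────────────────────┃$ cat notes.txt                 
 OK                 ┃key0 = value14                  
    A       B       ┃key1 = value99                  
--------------------┃key2 = value59                  
 [OK]           0   ┃key3 = value81                  
        0       0   ┃key4 = value16                  
        0       0   ┃$ █                             
        0       0   ┃                                
        0       0   ┃                                
        0       0   ┃                                
        0       0   ┗━━━━━━━━━━━━━━━━━━━━━━━━━━━━━━━━
━━━━━━━━━━━━━━━━━━━━━━━━━━━━━━━━━━┛                  
                                                     


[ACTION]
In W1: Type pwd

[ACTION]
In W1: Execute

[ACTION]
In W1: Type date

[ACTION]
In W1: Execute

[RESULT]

readsheet           ┃$ cat notes.txt                 
────────────────────┃key0 = value14                  
 OK                 ┃key1 = value99                  
    A       B       ┃key2 = value59                  
--------------------┃key3 = value81                  
 [OK]           0   ┃key4 = value16                  
        0       0   ┃$ pwd                           
        0       0   ┃/home/user                      
        0       0   ┃$ date                          
        0       0   ┃Sat Jan 24 06:07:00 UTC 2026    
        0       0   ┃$ █                             
        0       0   ┗━━━━━━━━━━━━━━━━━━━━━━━━━━━━━━━━
━━━━━━━━━━━━━━━━━━━━━━━━━━━━━━━━━━┛                  
                                                     


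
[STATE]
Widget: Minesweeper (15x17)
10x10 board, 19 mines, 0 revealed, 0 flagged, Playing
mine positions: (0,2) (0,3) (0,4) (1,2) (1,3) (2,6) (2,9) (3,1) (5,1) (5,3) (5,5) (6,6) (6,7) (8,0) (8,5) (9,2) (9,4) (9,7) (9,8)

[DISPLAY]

■■■■■■■■■■     
■■■■■■■■■■     
■■■■■■■■■■     
■■■■■■■■■■     
■■■■■■■■■■     
■■■■■■■■■■     
■■■■■■■■■■     
■■■■■■■■■■     
■■■■■■■■■■     
■■■■■■■■■■     
               
               
               
               
               
               
               


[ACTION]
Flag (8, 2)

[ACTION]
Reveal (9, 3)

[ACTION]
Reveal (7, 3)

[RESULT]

■■■■■■■■■■     
■■■■■■■■■■     
■■■■■■■■■■     
■■■■■■■■■■     
■■■■■■■■■■     
■■■■■■■■■■     
■1212■■■■■     
■1  1■■■■■     
■2122■■■■■     
■■■2■■■■■■     
               
               
               
               
               
               
               


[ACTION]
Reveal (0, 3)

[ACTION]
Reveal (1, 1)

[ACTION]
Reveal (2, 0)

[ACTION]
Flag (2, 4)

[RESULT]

■■✹✹✹■■■■■     
■■✹✹■■■■■■     
■■■■■■✹■■✹     
■✹■■■■■■■■     
■■■■■■■■■■     
■✹■✹■✹■■■■     
■1212■✹✹■■     
■1  1■■■■■     
✹2122✹■■■■     
■■✹2✹■■✹✹■     
               
               
               
               
               
               
               


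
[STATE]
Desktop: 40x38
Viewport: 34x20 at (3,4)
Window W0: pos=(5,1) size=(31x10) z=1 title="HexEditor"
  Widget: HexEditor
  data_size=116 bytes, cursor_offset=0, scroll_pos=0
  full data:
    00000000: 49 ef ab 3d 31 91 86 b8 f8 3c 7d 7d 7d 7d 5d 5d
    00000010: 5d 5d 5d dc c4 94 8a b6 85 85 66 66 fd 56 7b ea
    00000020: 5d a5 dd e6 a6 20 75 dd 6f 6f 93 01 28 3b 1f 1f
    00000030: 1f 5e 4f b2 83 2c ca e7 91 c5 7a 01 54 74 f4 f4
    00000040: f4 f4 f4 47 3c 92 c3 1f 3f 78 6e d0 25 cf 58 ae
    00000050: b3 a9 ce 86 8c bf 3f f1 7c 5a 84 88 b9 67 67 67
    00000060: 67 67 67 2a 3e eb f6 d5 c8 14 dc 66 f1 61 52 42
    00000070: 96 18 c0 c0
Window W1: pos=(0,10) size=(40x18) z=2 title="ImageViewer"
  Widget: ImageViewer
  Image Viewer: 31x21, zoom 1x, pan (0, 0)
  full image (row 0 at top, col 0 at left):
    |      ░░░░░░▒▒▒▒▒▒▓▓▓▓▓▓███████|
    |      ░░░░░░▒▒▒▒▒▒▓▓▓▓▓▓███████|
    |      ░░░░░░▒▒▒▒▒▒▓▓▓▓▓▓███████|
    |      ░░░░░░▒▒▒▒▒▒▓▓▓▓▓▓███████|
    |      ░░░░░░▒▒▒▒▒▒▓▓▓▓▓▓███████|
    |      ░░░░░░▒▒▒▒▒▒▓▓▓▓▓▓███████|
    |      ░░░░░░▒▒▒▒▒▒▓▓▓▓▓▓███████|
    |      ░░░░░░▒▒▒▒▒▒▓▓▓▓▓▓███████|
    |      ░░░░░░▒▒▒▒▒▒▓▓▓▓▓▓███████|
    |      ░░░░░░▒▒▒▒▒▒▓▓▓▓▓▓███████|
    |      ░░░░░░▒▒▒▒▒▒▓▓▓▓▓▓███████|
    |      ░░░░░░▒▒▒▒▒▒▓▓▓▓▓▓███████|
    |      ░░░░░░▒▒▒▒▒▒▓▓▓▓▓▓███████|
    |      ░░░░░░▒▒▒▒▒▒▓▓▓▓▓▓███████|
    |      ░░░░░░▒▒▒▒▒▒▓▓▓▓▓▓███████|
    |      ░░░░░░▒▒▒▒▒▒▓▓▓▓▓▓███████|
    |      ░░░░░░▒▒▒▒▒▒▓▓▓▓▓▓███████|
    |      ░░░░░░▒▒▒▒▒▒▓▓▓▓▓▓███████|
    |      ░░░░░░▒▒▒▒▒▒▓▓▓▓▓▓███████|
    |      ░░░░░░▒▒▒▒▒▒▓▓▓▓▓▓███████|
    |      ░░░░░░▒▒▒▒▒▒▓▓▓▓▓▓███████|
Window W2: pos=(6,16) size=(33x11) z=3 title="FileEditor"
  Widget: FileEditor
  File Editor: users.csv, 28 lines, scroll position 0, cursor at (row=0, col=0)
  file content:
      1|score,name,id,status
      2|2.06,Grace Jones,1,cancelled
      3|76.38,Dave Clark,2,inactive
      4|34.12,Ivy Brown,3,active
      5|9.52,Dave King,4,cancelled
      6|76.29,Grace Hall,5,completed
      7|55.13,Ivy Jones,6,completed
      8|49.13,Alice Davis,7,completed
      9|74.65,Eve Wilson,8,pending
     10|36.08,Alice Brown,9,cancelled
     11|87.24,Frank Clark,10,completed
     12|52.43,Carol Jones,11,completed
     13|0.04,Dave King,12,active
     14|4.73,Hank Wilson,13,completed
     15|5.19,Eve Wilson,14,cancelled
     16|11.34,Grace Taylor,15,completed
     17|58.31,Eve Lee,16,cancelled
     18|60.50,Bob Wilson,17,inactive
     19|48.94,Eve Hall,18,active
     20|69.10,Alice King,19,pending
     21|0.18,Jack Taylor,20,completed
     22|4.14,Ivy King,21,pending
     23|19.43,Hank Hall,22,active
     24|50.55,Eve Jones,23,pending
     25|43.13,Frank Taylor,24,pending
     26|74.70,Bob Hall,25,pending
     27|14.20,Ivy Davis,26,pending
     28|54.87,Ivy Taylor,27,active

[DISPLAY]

  ┃00000000  49 ef ab 3d 31 91 8┃ 
  ┃00000010  5d 5d 5d dc c4 94 8┃ 
  ┃00000020  5d a5 dd e6 a6 20 7┃ 
  ┃00000030  1f 5e 4f b2 83 2c c┃ 
  ┃00000040  f4 f4 f4 47 3c 92 c┃ 
  ┃00000050  b3 a9 ce 86 8c bf 3┃ 
━━━━━━━━━━━━━━━━━━━━━━━━━━━━━━━━━━
mageViewer                        
──────────────────────────────────
    ░░░░░░▒▒▒▒▒▒▓▓▓▓▓▓███████     
    ░░░░░░▒▒▒▒▒▒▓▓▓▓▓▓███████     
    ░░░░░░▒▒▒▒▒▒▓▓▓▓▓▓███████     
   ┏━━━━━━━━━━━━━━━━━━━━━━━━━━━━━━
   ┃ FileEditor                   
   ┠──────────────────────────────
   ┃█core,name,id,status          
   ┃2.06,Grace Jones,1,cancelled  
   ┃76.38,Dave Clark,2,inactive   
   ┃34.12,Ivy Brown,3,active      
   ┃9.52,Dave King,4,cancelled    


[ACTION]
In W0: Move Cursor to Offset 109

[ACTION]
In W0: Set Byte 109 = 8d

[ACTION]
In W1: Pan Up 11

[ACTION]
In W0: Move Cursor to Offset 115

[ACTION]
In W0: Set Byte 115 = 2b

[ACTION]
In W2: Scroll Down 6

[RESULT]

  ┃00000000  49 ef ab 3d 31 91 8┃ 
  ┃00000010  5d 5d 5d dc c4 94 8┃ 
  ┃00000020  5d a5 dd e6 a6 20 7┃ 
  ┃00000030  1f 5e 4f b2 83 2c c┃ 
  ┃00000040  f4 f4 f4 47 3c 92 c┃ 
  ┃00000050  b3 a9 ce 86 8c bf 3┃ 
━━━━━━━━━━━━━━━━━━━━━━━━━━━━━━━━━━
mageViewer                        
──────────────────────────────────
    ░░░░░░▒▒▒▒▒▒▓▓▓▓▓▓███████     
    ░░░░░░▒▒▒▒▒▒▓▓▓▓▓▓███████     
    ░░░░░░▒▒▒▒▒▒▓▓▓▓▓▓███████     
   ┏━━━━━━━━━━━━━━━━━━━━━━━━━━━━━━
   ┃ FileEditor                   
   ┠──────────────────────────────
   ┃55.13,Ivy Jones,6,completed   
   ┃49.13,Alice Davis,7,completed 
   ┃74.65,Eve Wilson,8,pending    
   ┃36.08,Alice Brown,9,cancelled 
   ┃87.24,Frank Clark,10,completed


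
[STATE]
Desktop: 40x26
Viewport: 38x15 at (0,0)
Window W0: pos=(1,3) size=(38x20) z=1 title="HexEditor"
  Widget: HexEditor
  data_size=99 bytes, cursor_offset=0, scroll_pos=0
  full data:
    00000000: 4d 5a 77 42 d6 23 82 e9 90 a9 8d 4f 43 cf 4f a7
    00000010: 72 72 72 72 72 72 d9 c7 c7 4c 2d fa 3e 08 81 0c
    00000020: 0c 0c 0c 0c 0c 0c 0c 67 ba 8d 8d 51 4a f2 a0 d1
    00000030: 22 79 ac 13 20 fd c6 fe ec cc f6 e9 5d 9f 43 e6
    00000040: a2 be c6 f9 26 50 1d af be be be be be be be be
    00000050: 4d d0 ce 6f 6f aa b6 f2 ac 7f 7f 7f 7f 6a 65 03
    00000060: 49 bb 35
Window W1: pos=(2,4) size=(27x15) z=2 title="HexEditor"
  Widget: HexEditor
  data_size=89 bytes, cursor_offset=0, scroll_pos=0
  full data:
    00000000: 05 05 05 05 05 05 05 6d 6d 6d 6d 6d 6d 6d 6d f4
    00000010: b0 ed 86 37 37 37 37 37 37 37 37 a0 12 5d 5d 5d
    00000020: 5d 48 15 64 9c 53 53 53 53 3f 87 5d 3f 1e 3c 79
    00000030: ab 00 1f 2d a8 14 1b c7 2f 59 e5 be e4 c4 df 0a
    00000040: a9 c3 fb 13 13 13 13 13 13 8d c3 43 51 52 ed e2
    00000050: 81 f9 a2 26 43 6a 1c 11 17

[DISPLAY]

                                      
                                      
                                      
 ┏━━━━━━━━━━━━━━━━━━━━━━━━━━━━━━━━━━━━
 ┃┏━━━━━━━━━━━━━━━━━━━━━━━━━┓         
 ┠┃ HexEditor               ┃─────────
 ┃┠─────────────────────────┨ 82 e9  9
 ┃┃00000000  05 05 05 05 05 ┃ d9 c7  c
 ┃┃00000010  b0 ed 86 37 37 ┃ 0c 67  b
 ┃┃00000020  5d 48 15 64 9c ┃ c6 fe  e
 ┃┃00000030  ab 00 1f 2d a8 ┃ 1d af  b
 ┃┃00000040  a9 c3 fb 13 13 ┃ b6 f2  a
 ┃┃00000050  81 f9 a2 26 43 ┃         
 ┃┃                         ┃         
 ┃┃                         ┃         


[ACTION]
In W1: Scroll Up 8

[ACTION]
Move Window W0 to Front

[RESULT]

                                      
                                      
                                      
 ┏━━━━━━━━━━━━━━━━━━━━━━━━━━━━━━━━━━━━
 ┃ HexEditor                          
 ┠────────────────────────────────────
 ┃00000000  4D 5a 77 42 d6 23 82 e9  9
 ┃00000010  72 72 72 72 72 72 d9 c7  c
 ┃00000020  0c 0c 0c 0c 0c 0c 0c 67  b
 ┃00000030  22 79 ac 13 20 fd c6 fe  e
 ┃00000040  a2 be c6 f9 26 50 1d af  b
 ┃00000050  4d d0 ce 6f 6f aa b6 f2  a
 ┃00000060  49 bb 35                  
 ┃                                    
 ┃                                    


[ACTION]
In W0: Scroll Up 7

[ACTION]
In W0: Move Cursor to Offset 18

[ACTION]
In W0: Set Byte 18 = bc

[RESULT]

                                      
                                      
                                      
 ┏━━━━━━━━━━━━━━━━━━━━━━━━━━━━━━━━━━━━
 ┃ HexEditor                          
 ┠────────────────────────────────────
 ┃00000000  4d 5a 77 42 d6 23 82 e9  9
 ┃00000010  72 72 BC 72 72 72 d9 c7  c
 ┃00000020  0c 0c 0c 0c 0c 0c 0c 67  b
 ┃00000030  22 79 ac 13 20 fd c6 fe  e
 ┃00000040  a2 be c6 f9 26 50 1d af  b
 ┃00000050  4d d0 ce 6f 6f aa b6 f2  a
 ┃00000060  49 bb 35                  
 ┃                                    
 ┃                                    


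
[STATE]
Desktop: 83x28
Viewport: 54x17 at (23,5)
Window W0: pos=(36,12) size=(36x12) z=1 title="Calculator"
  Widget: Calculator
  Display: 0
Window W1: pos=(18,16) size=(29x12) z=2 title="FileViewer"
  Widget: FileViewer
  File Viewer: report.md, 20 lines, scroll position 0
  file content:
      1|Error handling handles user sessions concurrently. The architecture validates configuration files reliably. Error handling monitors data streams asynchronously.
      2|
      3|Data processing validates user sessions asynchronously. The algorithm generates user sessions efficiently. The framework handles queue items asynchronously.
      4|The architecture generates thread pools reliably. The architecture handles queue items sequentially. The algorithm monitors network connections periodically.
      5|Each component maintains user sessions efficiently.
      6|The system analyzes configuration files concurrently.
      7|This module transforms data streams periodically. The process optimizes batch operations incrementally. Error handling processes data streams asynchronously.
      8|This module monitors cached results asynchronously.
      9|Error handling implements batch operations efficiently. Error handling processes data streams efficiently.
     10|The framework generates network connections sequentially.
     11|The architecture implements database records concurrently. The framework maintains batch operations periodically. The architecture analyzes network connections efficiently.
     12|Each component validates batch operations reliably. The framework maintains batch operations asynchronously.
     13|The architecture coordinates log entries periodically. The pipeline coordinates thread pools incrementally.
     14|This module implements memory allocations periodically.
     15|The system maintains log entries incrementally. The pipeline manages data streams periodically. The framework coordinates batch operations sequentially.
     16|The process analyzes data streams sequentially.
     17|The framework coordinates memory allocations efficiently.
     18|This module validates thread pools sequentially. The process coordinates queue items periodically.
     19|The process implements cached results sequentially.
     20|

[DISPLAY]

                                                      
                                                      
                                                      
                                                      
                                                      
                                                      
                                                      
             ┏━━━━━━━━━━━━━━━━━━━━━━━━━━━━━━━━━━┓     
             ┃ Calculator                       ┃     
             ┠──────────────────────────────────┨     
             ┃                                 0┃     
━━━━━━━━━━━━━━━━━━━━━━━┓──┬───┐                 ┃     
eViewer                ┃9 │ ÷ │                 ┃     
───────────────────────┨──┼───┤                 ┃     
r handling handles use▲┃6 │ × │                 ┃     
                      █┃──┼───┤                 ┃     
 processing validates ░┃3 │ - │                 ┃     


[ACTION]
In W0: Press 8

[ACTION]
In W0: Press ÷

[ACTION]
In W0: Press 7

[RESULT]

                                                      
                                                      
                                                      
                                                      
                                                      
                                                      
                                                      
             ┏━━━━━━━━━━━━━━━━━━━━━━━━━━━━━━━━━━┓     
             ┃ Calculator                       ┃     
             ┠──────────────────────────────────┨     
             ┃                                 7┃     
━━━━━━━━━━━━━━━━━━━━━━━┓──┬───┐                 ┃     
eViewer                ┃9 │ ÷ │                 ┃     
───────────────────────┨──┼───┤                 ┃     
r handling handles use▲┃6 │ × │                 ┃     
                      █┃──┼───┤                 ┃     
 processing validates ░┃3 │ - │                 ┃     


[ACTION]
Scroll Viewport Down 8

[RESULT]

                                                      
             ┏━━━━━━━━━━━━━━━━━━━━━━━━━━━━━━━━━━┓     
             ┃ Calculator                       ┃     
             ┠──────────────────────────────────┨     
             ┃                                 7┃     
━━━━━━━━━━━━━━━━━━━━━━━┓──┬───┐                 ┃     
eViewer                ┃9 │ ÷ │                 ┃     
───────────────────────┨──┼───┤                 ┃     
r handling handles use▲┃6 │ × │                 ┃     
                      █┃──┼───┤                 ┃     
 processing validates ░┃3 │ - │                 ┃     
architecture generates░┃──┴───┘                 ┃     
 component maintains u░┃━━━━━━━━━━━━━━━━━━━━━━━━┛     
system analyzes config░┃                              
 module transforms dat░┃                              
 module monitors cache▼┃                              
━━━━━━━━━━━━━━━━━━━━━━━┛                              


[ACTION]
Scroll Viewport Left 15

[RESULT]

                                                      
                            ┏━━━━━━━━━━━━━━━━━━━━━━━━━
                            ┃ Calculator              
                            ┠─────────────────────────
                            ┃                         
          ┏━━━━━━━━━━━━━━━━━━━━━━━━━━━┓──┬───┐        
          ┃ FileViewer                ┃9 │ ÷ │        
          ┠───────────────────────────┨──┼───┤        
          ┃Error handling handles use▲┃6 │ × │        
          ┃                          █┃──┼───┤        
          ┃Data processing validates ░┃3 │ - │        
          ┃The architecture generates░┃──┴───┘        
          ┃Each component maintains u░┃━━━━━━━━━━━━━━━
          ┃The system analyzes config░┃               
          ┃This module transforms dat░┃               
          ┃This module monitors cache▼┃               
          ┗━━━━━━━━━━━━━━━━━━━━━━━━━━━┛               


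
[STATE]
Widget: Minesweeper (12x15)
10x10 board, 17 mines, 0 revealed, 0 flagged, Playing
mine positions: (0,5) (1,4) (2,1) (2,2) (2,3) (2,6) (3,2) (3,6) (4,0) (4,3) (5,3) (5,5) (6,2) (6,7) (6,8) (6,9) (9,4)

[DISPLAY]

■■■■■■■■■■  
■■■■■■■■■■  
■■■■■■■■■■  
■■■■■■■■■■  
■■■■■■■■■■  
■■■■■■■■■■  
■■■■■■■■■■  
■■■■■■■■■■  
■■■■■■■■■■  
■■■■■■■■■■  
            
            
            
            
            


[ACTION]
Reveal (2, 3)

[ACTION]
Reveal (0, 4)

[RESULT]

■■■■■✹■■■■  
■■■■✹■■■■■  
■✹✹✹■■✹■■■  
■■✹■■■✹■■■  
✹■■✹■■■■■■  
■■■✹■✹■■■■  
■■✹■■■■✹✹✹  
■■■■■■■■■■  
■■■■■■■■■■  
■■■■✹■■■■■  
            
            
            
            
            


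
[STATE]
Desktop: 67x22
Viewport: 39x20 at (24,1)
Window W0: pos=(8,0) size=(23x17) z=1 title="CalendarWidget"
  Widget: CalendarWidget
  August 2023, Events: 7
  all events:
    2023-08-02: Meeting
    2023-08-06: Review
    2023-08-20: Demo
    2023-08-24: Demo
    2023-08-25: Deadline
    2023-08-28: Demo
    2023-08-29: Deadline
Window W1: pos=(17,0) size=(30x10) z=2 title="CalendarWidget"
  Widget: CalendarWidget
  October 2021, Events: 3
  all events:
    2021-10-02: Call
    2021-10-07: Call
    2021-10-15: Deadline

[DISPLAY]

darWidget             ┃                
──────────────────────┨                
  October 2021        ┃                
We Th Fr Sa Su        ┃                
       1  2*  3       ┃                
 6  7*  8  9 10       ┃                
13 14 15* 16 17       ┃                
20 21 22 23 24        ┃                
━━━━━━━━━━━━━━━━━━━━━━┛                
      ┃                                
      ┃                                
      ┃                                
      ┃                                
      ┃                                
      ┃                                
━━━━━━┛                                
                                       
                                       
                                       
                                       


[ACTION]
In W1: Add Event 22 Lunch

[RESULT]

darWidget             ┃                
──────────────────────┨                
  October 2021        ┃                
We Th Fr Sa Su        ┃                
       1  2*  3       ┃                
 6  7*  8  9 10       ┃                
13 14 15* 16 17       ┃                
20 21 22* 23 24       ┃                
━━━━━━━━━━━━━━━━━━━━━━┛                
      ┃                                
      ┃                                
      ┃                                
      ┃                                
      ┃                                
      ┃                                
━━━━━━┛                                
                                       
                                       
                                       
                                       


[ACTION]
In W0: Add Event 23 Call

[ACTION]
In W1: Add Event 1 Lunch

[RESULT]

darWidget             ┃                
──────────────────────┨                
  October 2021        ┃                
We Th Fr Sa Su        ┃                
       1*  2*  3      ┃                
 6  7*  8  9 10       ┃                
13 14 15* 16 17       ┃                
20 21 22* 23 24       ┃                
━━━━━━━━━━━━━━━━━━━━━━┛                
      ┃                                
      ┃                                
      ┃                                
      ┃                                
      ┃                                
      ┃                                
━━━━━━┛                                
                                       
                                       
                                       
                                       


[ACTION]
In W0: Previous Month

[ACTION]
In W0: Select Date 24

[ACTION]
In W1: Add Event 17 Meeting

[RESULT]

darWidget             ┃                
──────────────────────┨                
  October 2021        ┃                
We Th Fr Sa Su        ┃                
       1*  2*  3      ┃                
 6  7*  8  9 10       ┃                
13 14 15* 16 17*      ┃                
20 21 22* 23 24       ┃                
━━━━━━━━━━━━━━━━━━━━━━┛                
      ┃                                
      ┃                                
      ┃                                
      ┃                                
      ┃                                
      ┃                                
━━━━━━┛                                
                                       
                                       
                                       
                                       


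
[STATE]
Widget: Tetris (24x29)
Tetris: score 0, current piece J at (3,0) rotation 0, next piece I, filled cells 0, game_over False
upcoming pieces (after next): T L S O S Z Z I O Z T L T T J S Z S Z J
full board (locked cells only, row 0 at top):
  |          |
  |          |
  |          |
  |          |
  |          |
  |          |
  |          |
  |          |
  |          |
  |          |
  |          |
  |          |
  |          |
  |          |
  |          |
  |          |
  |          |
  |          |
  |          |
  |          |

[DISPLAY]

   █      │Next:        
   ███    │████         
          │             
          │             
          │             
          │             
          │Score:       
          │0            
          │             
          │             
          │             
          │             
          │             
          │             
          │             
          │             
          │             
          │             
          │             
          │             
          │             
          │             
          │             
          │             
          │             
          │             
          │             
          │             
          │             


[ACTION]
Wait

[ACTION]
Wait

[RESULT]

          │Next:        
          │████         
   █      │             
   ███    │             
          │             
          │             
          │Score:       
          │0            
          │             
          │             
          │             
          │             
          │             
          │             
          │             
          │             
          │             
          │             
          │             
          │             
          │             
          │             
          │             
          │             
          │             
          │             
          │             
          │             
          │             


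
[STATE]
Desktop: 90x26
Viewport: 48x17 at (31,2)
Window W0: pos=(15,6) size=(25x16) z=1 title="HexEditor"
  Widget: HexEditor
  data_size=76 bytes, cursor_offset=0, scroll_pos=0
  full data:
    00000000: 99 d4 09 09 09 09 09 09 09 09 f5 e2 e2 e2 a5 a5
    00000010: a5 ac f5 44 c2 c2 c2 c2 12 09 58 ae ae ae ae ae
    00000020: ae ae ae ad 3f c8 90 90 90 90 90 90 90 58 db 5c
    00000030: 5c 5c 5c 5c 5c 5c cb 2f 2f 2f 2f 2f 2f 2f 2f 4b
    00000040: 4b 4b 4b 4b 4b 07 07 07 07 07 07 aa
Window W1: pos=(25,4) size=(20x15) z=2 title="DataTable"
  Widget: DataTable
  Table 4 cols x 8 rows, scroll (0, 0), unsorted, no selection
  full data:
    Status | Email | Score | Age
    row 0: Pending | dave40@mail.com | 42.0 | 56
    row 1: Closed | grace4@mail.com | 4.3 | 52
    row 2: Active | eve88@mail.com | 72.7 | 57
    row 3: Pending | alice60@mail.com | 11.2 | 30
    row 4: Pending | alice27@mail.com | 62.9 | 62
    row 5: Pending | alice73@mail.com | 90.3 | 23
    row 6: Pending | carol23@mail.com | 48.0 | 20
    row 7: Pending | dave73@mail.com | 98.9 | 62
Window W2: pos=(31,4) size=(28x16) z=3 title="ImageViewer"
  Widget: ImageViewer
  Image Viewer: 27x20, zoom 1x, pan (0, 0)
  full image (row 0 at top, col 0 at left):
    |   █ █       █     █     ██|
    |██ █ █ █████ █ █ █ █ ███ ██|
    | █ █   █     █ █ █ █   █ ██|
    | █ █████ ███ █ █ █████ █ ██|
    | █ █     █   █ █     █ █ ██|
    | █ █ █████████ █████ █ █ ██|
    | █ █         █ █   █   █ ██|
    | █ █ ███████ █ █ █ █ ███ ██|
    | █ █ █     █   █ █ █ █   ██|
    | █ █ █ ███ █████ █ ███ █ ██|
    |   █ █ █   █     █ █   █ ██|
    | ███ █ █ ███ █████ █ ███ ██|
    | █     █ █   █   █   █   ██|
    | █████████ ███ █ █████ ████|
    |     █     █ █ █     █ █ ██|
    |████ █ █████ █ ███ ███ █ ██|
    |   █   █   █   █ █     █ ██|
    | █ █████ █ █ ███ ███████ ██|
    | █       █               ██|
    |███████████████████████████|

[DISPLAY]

                                                
                                                
┏━━━━━━━━━━━━━━━━━━━━━━━━━━┓                    
┃ ImageViewer              ┃                    
┠──────────────────────────┨                    
┃   █ █       █     █     █┃                    
┃██ █ █ █████ █ █ █ █ ███ █┃                    
┃ █ █   █     █ █ █ █   █ █┃                    
┃ █ █████ ███ █ █ █████ █ █┃                    
┃ █ █     █   █ █     █ █ █┃                    
┃ █ █ █████████ █████ █ █ █┃                    
┃ █ █         █ █   █   █ █┃                    
┃ █ █ ███████ █ █ █ █ ███ █┃                    
┃ █ █ █     █   █ █ █ █   █┃                    
┃ █ █ █ ███ █████ █ ███ █ █┃                    
┃   █ █ █   █     █ █   █ █┃                    
┃ ███ █ █ ███ █████ █ ███ █┃                    


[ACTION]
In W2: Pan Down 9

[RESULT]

                                                
                                                
┏━━━━━━━━━━━━━━━━━━━━━━━━━━┓                    
┃ ImageViewer              ┃                    
┠──────────────────────────┨                    
┃ █ █ █ ███ █████ █ ███ █ █┃                    
┃   █ █ █   █     █ █   █ █┃                    
┃ ███ █ █ ███ █████ █ ███ █┃                    
┃ █     █ █   █   █   █   █┃                    
┃ █████████ ███ █ █████ ███┃                    
┃     █     █ █ █     █ █ █┃                    
┃████ █ █████ █ ███ ███ █ █┃                    
┃   █   █   █   █ █     █ █┃                    
┃ █ █████ █ █ ███ ███████ █┃                    
┃ █       █               █┃                    
┃██████████████████████████┃                    
┃                          ┃                    


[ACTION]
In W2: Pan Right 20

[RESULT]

                                                
                                                
┏━━━━━━━━━━━━━━━━━━━━━━━━━━┓                    
┃ ImageViewer              ┃                    
┠──────────────────────────┨                    
┃██ █ ██                   ┃                    
┃   █ ██                   ┃                    
┃ ███ ██                   ┃                    
┃ █   ██                   ┃                    
┃██ ████                   ┃                    
┃ █ █ ██                   ┃                    
┃██ █ ██                   ┃                    
┃   █ ██                   ┃                    
┃████ ██                   ┃                    
┃     ██                   ┃                    
┃███████                   ┃                    
┃                          ┃                    


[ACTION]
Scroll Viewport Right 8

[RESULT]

                                                
                                                
━━━━━━━━━━━━━━━━━━━┓                            
iewer              ┃                            
───────────────────┨                            
                   ┃                            
                   ┃                            
                   ┃                            
                   ┃                            
                   ┃                            
                   ┃                            
                   ┃                            
                   ┃                            
                   ┃                            
                   ┃                            
                   ┃                            
                   ┃                            


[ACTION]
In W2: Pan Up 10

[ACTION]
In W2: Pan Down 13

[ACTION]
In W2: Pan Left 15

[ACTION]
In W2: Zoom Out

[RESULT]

                                                
                                                
━━━━━━━━━━━━━━━━━━━┓                            
iewer              ┃                            
───────────────────┨                            
██ █ █████ ████    ┃                            
 █ █     █ █ ██    ┃                            
 █ ███ ███ █ ██    ┃                            
   █ █     █ ██    ┃                            
 ███ ███████ ██    ┃                            
             ██    ┃                            
███████████████    ┃                            
                   ┃                            
                   ┃                            
                   ┃                            
                   ┃                            
                   ┃                            
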